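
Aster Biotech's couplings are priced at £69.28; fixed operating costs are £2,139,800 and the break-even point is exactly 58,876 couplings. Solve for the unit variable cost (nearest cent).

£32.94

At break-even, FC = Q × (P − VC), so P − VC = £2,139,800 ÷ 58,876 = £36.3442.
Hence VC = price − CM = £69.28 − £36.3442 = £32.94.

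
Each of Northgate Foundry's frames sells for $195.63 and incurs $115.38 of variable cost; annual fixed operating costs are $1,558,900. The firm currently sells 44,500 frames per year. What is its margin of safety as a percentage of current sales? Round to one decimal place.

Each unit contributes $195.63 − $115.38 = $80.25. Break-even units = $1,558,900 ÷ $80.25 = 19,425.55; break-even revenue = 19,425.55 × $195.63 = $3,800,219.40.
Current sales = 44,500 × $195.63 = $8,705,535.00.
Margin of safety = ($8,705,535.00 − $3,800,219.40) ÷ $8,705,535.00 = 56.3%.

56.3%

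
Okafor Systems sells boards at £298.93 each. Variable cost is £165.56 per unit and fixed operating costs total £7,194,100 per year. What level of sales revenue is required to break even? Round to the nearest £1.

£16,124,558

CM per unit = £298.93 − £165.56 = £133.37; CM ratio = £133.37 / £298.93 = 0.4462.
Break-even revenue = fixed costs × price ÷ CM = £7,194,100 × £298.93 ÷ £133.37 = £16,124,558.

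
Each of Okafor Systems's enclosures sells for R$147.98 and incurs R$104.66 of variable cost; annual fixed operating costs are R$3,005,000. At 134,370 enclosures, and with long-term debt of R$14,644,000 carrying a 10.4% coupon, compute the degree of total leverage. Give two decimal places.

Total contribution margin = 134,370 × R$43.32 = R$5,820,908.40.
Subtracting fixed costs: EBIT = R$5,820,908.40 − R$3,005,000 = R$2,815,908.40. Interest = R$1,522,976.00, so EBIT − I = R$1,292,932.40.
DCL = contribution ÷ (EBIT − I) = R$5,820,908.40 ÷ R$1,292,932.40 = 4.5021.

4.50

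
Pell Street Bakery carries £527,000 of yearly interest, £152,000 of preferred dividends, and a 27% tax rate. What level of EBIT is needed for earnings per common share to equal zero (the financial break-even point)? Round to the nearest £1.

£735,219

Preferred dividends are paid after tax, so their pre-tax equivalent is £152,000 ÷ (1 − 0.27) = £208,219.18.
EPS = 0 when EBIT covers interest plus the pre-tax preferred burden: £527,000 + £208,219.18 = £735,219.18.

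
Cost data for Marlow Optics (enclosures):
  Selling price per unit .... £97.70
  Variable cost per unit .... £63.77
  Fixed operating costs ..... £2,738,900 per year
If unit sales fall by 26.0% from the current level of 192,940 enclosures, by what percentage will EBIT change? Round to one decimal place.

At 192,940 units, contribution = 192,940 × £33.93 = £6,546,454.20.
Subtracting fixed costs: EBIT = £6,546,454.20 − £2,738,900 = £3,807,554.20.
Degree of operating leverage = £6,546,454.20 / £3,807,554.20 = 1.7193.
So EBIT moves 1.7193 × (-26.0%) = -44.7%.

-44.7%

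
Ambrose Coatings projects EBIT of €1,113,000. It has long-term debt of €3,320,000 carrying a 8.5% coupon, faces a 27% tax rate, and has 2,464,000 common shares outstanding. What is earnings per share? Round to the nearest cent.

€0.25

Interest = €282,200.00, so EBT = €1,113,000 − €282,200.00 = €830,800.00.
After tax at 27%: net income = €830,800.00 × 0.73 = €606,484.00.
Per share: €606,484.00 / 2,464,000 shares = €0.25.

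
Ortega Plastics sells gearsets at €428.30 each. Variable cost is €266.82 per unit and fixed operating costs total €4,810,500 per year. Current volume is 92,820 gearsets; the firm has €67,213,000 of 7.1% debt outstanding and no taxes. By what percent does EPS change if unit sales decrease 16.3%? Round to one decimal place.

Total contribution margin = 92,820 × €161.48 = €14,988,573.60.
EBIT = €14,988,573.60 − €4,810,500 = €10,178,073.60.
After interest of €4,772,123.00, pre-tax earnings = €5,405,950.60.
Degree of combined leverage = contribution ÷ (EBIT − I) = €14,988,573.60 ÷ €5,405,950.60 = 2.7726.
EPS therefore changes by 2.7726 × (-16.3%) = -45.2%.

-45.2%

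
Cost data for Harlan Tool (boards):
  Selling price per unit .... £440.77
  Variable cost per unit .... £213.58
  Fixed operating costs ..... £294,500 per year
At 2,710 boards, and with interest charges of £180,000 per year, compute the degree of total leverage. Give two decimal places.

4.36

At 2,710 units, contribution = 2,710 × £227.19 = £615,684.90.
Operating income = contribution − fixed costs = £615,684.90 − £294,500 = £321,184.90. Interest = £180,000.00, so EBIT − I = £141,184.90.
DCL = contribution ÷ (EBIT − I) = £615,684.90 ÷ £141,184.90 = 4.3608.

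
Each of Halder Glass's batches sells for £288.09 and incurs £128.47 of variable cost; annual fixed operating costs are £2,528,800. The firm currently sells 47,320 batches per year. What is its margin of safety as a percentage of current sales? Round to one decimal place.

66.5%

Contribution margin per unit = £288.09 − £128.47 = £159.62. Break-even units = £2,528,800 ÷ £159.62 = 15,842.63; break-even revenue = 15,842.63 × £288.09 = £4,564,102.19.
Actual sales revenue = 47,320 × £288.09 = £13,632,418.80.
Margin of safety = (£13,632,418.80 − £4,564,102.19) ÷ £13,632,418.80 = 66.5%.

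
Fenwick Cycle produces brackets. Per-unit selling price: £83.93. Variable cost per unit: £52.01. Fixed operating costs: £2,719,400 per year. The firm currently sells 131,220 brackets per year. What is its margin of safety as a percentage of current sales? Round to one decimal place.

Unit CM = price − variable cost = £83.93 − £52.01 = £31.92. Break-even units = £2,719,400 ÷ £31.92 = 85,194.24; break-even revenue = 85,194.24 × £83.93 = £7,150,352.19.
Current sales = 131,220 × £83.93 = £11,013,294.60.
Margin of safety = (£11,013,294.60 − £7,150,352.19) ÷ £11,013,294.60 = 35.1%.

35.1%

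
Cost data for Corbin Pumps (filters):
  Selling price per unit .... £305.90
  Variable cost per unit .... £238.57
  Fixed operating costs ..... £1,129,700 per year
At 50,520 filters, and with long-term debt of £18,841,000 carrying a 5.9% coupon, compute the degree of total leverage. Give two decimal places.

At 50,520 units, contribution = 50,520 × £67.33 = £3,401,511.60.
Subtracting fixed costs: EBIT = £3,401,511.60 − £1,129,700 = £2,271,811.60. Interest = £1,111,619.00, so EBIT − I = £1,160,192.60.
Degree of total leverage = total CM / (EBIT − interest) = £3,401,511.60 / £1,160,192.60 = 2.9319.

2.93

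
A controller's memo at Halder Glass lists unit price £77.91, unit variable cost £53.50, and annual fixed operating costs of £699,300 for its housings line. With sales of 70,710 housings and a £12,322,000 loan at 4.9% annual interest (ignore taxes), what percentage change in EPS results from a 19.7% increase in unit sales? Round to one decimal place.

Total contribution margin = 70,710 × £24.41 = £1,726,031.10.
Operating income = contribution − fixed costs = £1,726,031.10 − £699,300 = £1,026,731.10.
After interest of £603,778.00, pre-tax earnings = £422,953.10.
DCL = total CM / (EBIT − I) = £1,726,031.10 / £422,953.10 = 4.0809.
EPS therefore changes by 4.0809 × (+19.7%) = +80.4%.

+80.4%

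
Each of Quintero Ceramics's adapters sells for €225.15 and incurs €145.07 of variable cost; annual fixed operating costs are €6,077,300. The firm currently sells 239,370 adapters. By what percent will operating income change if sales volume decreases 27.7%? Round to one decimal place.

Contribution at this volume is 239,370 × €80.08 = €19,168,749.60.
EBIT = €19,168,749.60 − €6,077,300 = €13,091,449.60.
So DOL = total CM / EBIT = €19,168,749.60 / €13,091,449.60 = 1.4642.
Operating income changes by 1.4642 × -27.7% = -40.6%.

-40.6%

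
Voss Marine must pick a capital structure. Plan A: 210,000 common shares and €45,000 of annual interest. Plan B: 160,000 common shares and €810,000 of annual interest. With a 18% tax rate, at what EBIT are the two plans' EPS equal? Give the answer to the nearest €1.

€3,258,000

At indifference, (EBIT − 45,000)(1 − t)/210,000 = (EBIT − 810,000)(1 − t)/160,000.
Cancelling (1 − t) and cross-multiplying: 160,000·(EBIT − 45,000) = 210,000·(EBIT − 810,000).
Solving, EBIT = (810,000·210,000 − 45,000·160,000) / (210,000 − 160,000) = 162,900,000,000 / 50,000 = 3,258,000.00.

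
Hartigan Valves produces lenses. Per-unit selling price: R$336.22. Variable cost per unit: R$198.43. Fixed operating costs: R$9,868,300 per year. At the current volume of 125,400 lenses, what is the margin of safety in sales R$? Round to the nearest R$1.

R$18,082,448

Contribution margin per unit = R$336.22 − R$198.43 = R$137.79. Break-even units = R$9,868,300 ÷ R$137.79 = 71,618.40; break-even revenue = 71,618.40 × R$336.22 = R$24,079,540.07.
Current sales = 125,400 × R$336.22 = R$42,161,988.00.
Margin of safety = R$42,161,988.00 − R$24,079,540.07 = R$18,082,448.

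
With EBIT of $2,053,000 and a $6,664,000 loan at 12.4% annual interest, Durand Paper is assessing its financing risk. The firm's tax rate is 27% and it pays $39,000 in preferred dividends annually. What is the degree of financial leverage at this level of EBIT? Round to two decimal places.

1.75

Annual interest charges come to $826,336.00.
Preferred dividends grossed up pre-tax: $39,000 / (1 − 0.27) = $53,424.66.
DFL = EBIT ÷ [EBIT − I − D_p/(1−t)] = $2,053,000 ÷ [$2,053,000 − $826,336.00 − $53,424.66] = $2,053,000 ÷ $1,173,239.34 = 1.7499.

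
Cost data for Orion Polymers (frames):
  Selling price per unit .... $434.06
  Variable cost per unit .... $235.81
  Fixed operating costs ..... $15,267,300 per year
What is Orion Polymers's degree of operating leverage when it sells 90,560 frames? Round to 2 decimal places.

Contribution at this volume is 90,560 × $198.25 = $17,953,520.00.
Subtracting fixed costs: EBIT = $17,953,520.00 − $15,267,300 = $2,686,220.00.
Degree of operating leverage = $17,953,520.00 / $2,686,220.00 = 6.6836.

6.68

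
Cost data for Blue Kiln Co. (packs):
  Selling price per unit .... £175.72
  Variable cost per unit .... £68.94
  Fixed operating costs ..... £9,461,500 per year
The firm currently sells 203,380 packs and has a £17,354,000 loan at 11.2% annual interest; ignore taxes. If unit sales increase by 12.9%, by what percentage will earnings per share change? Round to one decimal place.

+27.2%

Total contribution margin = 203,380 × £106.78 = £21,716,916.40.
Operating income = contribution − fixed costs = £21,716,916.40 − £9,461,500 = £12,255,416.40.
After interest of £1,943,648.00, pre-tax earnings = £10,311,768.40.
Degree of combined leverage = contribution ÷ (EBIT − I) = £21,716,916.40 ÷ £10,311,768.40 = 2.1060.
EPS therefore changes by 2.1060 × (+12.9%) = +27.2%.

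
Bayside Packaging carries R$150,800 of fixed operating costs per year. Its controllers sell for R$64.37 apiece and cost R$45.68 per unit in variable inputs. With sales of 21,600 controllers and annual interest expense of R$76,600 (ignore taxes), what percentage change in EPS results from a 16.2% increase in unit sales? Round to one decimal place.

Contribution at this volume is 21,600 × R$18.69 = R$403,704.00.
Operating income = contribution − fixed costs = R$403,704.00 − R$150,800 = R$252,904.00.
Interest = R$76,600.00, so EBIT − I = R$176,304.00.
DCL = total CM / (EBIT − I) = R$403,704.00 / R$176,304.00 = 2.2898.
%ΔEPS = DCL × %ΔSales = 2.2898 × +16.2% = +37.1%.

+37.1%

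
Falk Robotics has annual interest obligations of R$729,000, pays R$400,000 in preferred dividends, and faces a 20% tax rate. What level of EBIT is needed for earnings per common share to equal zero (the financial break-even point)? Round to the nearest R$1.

Preferred dividends are paid after tax, so their pre-tax equivalent is R$400,000 ÷ (1 − 0.20) = R$500,000.00.
Financial break-even EBIT = interest + D_p ÷ (1 − t) = R$729,000 + R$500,000.00 = R$1,229,000.00.

R$1,229,000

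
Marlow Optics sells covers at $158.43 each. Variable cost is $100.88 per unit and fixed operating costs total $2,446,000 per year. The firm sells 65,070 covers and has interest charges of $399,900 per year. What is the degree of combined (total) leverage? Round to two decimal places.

4.17

Contribution at this volume is 65,070 × $57.55 = $3,744,778.50.
EBIT = $3,744,778.50 − $2,446,000 = $1,298,778.50. Interest = $399,900.00.
DOL = $3,744,778.50 ÷ $1,298,778.50 = 2.8833; DFL = $1,298,778.50 ÷ $898,878.50 = 1.4449.
Combined leverage = 2.8833 × 1.4449 = 4.1661.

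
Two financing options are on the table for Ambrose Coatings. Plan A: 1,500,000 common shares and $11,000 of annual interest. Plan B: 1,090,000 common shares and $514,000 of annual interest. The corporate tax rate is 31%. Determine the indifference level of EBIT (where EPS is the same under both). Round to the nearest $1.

$1,851,244

At indifference, (EBIT − 11,000)(1 − t)/1,500,000 = (EBIT − 514,000)(1 − t)/1,090,000.
Cancelling (1 − t) and cross-multiplying: 1,090,000·(EBIT − 11,000) = 1,500,000·(EBIT − 514,000).
EBIT × (1,500,000 − 1,090,000) = 514,000 × 1,500,000 − 11,000 × 1,090,000 = 759,010,000,000, so EBIT = 759,010,000,000 ÷ 410,000 = 1,851,243.90.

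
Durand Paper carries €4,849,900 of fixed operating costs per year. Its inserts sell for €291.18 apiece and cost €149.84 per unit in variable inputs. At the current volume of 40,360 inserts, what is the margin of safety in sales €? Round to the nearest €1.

€1,760,558

Contribution margin per unit = €291.18 − €149.84 = €141.34. Break-even units = €4,849,900 ÷ €141.34 = 34,313.71; break-even revenue = 34,313.71 × €291.18 = €9,991,466.55.
Actual sales revenue = 40,360 × €291.18 = €11,752,024.80.
Margin of safety = €11,752,024.80 − €9,991,466.55 = €1,760,558.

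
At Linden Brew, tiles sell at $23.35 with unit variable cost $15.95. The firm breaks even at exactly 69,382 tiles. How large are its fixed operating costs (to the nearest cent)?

Contribution margin per unit = $23.35 − $15.95 = $7.40.
Since BE = FC / CM, FC = 69,382 × $7.40 = $513,426.80.

$513,426.80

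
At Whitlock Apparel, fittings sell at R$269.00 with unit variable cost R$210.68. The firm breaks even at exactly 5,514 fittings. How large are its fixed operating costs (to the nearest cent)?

R$321,576.48

Each unit contributes R$269.00 − R$210.68 = R$58.32.
Fixed costs = break-even units × CM = 5,514 × R$58.32 = R$321,576.48.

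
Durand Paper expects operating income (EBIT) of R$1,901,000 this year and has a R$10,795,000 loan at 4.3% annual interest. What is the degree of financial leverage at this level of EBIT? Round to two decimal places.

Interest = R$464,185.00.
Degree of financial leverage = EBIT / (EBIT − interest) = R$1,901,000 / R$1,436,815.00 = 1.3231.

1.32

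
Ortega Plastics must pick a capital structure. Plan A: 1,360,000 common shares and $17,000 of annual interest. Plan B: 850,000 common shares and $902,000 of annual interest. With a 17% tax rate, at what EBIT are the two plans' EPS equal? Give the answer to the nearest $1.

$2,377,000

At indifference, (EBIT − 17,000)(1 − t)/1,360,000 = (EBIT − 902,000)(1 − t)/850,000.
Cancelling (1 − t) and cross-multiplying: 850,000·(EBIT − 17,000) = 1,360,000·(EBIT − 902,000).
Solving, EBIT = (902,000·1,360,000 − 17,000·850,000) / (1,360,000 − 850,000) = 1,212,270,000,000 / 510,000 = 2,377,000.00.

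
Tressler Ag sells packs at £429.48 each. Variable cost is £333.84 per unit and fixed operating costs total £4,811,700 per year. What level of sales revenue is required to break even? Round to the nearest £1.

£21,607,371

Contribution margin per unit = £429.48 − £333.84 = £95.64, a CM ratio of £95.64 ÷ £429.48 = 0.2227.
Break-even revenue = fixed costs × price ÷ CM = £4,811,700 × £429.48 ÷ £95.64 = £21,607,371.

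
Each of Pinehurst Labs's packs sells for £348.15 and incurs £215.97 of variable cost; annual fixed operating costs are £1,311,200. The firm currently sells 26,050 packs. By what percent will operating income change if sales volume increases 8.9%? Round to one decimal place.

+14.4%

Total contribution margin = 26,050 × £132.18 = £3,443,289.00.
EBIT = £3,443,289.00 − £1,311,200 = £2,132,089.00.
Degree of operating leverage = £3,443,289.00 / £2,132,089.00 = 1.6150.
%ΔEBIT = DOL × %ΔSales = 1.6150 × +8.9% = +14.4%.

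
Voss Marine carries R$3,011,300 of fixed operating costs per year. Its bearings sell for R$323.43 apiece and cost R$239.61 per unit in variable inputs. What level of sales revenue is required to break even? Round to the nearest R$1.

Contribution margin per unit = R$323.43 − R$239.61 = R$83.82, a CM ratio of R$83.82 ÷ R$323.43 = 0.2592.
Break-even sales = FC ÷ CM ratio = R$3,011,300 × R$323.43 / R$83.82 = R$11,619,479.

R$11,619,479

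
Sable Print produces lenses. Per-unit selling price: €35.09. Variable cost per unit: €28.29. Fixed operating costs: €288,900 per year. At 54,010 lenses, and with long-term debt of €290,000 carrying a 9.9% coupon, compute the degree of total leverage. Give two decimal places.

Total contribution margin = 54,010 × €6.80 = €367,268.00.
Subtracting fixed costs: EBIT = €367,268.00 − €288,900 = €78,368.00. Interest = €28,710.00.
DOL = €367,268.00 ÷ €78,368.00 = 4.6865; DFL = €78,368.00 ÷ €49,658.00 = 1.5782.
Combined leverage = 4.6865 × 1.5782 = 7.3962.

7.40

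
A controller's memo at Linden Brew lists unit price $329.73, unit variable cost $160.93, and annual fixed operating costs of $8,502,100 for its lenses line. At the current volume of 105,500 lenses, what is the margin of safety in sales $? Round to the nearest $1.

Contribution margin per unit = $329.73 − $160.93 = $168.80. Break-even units = $8,502,100 ÷ $168.80 = 50,367.89; break-even revenue = 50,367.89 × $329.73 = $16,607,804.70.
Current sales = 105,500 × $329.73 = $34,786,515.00.
Margin of safety = $34,786,515.00 − $16,607,804.70 = $18,178,710.

$18,178,710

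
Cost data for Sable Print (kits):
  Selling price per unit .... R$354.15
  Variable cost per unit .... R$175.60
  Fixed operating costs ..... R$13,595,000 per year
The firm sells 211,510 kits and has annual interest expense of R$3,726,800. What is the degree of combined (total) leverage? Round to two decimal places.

Contribution at this volume is 211,510 × R$178.55 = R$37,765,110.50.
EBIT = R$37,765,110.50 − R$13,595,000 = R$24,170,110.50. Interest = R$3,726,800.00, so EBIT − I = R$20,443,310.50.
Degree of total leverage = total CM / (EBIT − interest) = R$37,765,110.50 / R$20,443,310.50 = 1.8473.

1.85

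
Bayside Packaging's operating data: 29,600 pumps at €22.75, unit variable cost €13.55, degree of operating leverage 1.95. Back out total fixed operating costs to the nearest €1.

Total contribution margin = 29,600 × €9.20 = €272,320.00.
Since DOL = CM ÷ EBIT, EBIT = €272,320.00 ÷ 1.95 = €139,651.28.
Fixed costs = CM − EBIT = €272,320.00 − €139,651.28 = €132,669.

€132,669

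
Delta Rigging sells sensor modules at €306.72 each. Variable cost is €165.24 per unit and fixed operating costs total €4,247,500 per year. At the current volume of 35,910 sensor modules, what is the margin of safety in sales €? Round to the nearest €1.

€1,805,995

Contribution margin per unit = €306.72 − €165.24 = €141.48. Break-even units = €4,247,500 ÷ €141.48 = 30,021.91; break-even revenue = 30,021.91 × €306.72 = €9,208,320.61.
Actual sales revenue = 35,910 × €306.72 = €11,014,315.20.
Margin of safety = €11,014,315.20 − €9,208,320.61 = €1,805,995.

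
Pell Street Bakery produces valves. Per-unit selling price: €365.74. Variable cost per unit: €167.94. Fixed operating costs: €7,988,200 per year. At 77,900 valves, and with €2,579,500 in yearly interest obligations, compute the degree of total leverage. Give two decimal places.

3.18

At 77,900 units, contribution = 77,900 × €197.80 = €15,408,620.00.
Operating income = contribution − fixed costs = €15,408,620.00 − €7,988,200 = €7,420,420.00. Interest = €2,579,500.00, so EBIT − I = €4,840,920.00.
DCL = contribution ÷ (EBIT − I) = €15,408,620.00 ÷ €4,840,920.00 = 3.1830.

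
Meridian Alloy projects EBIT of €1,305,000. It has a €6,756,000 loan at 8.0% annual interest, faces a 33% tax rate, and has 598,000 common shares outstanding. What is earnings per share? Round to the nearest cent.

Pre-tax income = €1,305,000 − €540,480.00 = €764,520.00.
Net income = €764,520.00 × (1 − 0.33) = €512,228.40.
Per share: €512,228.40 / 598,000 shares = €0.86.

€0.86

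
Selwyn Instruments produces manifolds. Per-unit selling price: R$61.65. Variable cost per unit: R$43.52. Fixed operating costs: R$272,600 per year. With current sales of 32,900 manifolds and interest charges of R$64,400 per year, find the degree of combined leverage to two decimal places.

2.30

Total contribution margin = 32,900 × R$18.13 = R$596,477.00.
EBIT = R$596,477.00 − R$272,600 = R$323,877.00. Interest = R$64,400.00, so EBIT − I = R$259,477.00.
Degree of total leverage = total CM / (EBIT − interest) = R$596,477.00 / R$259,477.00 = 2.2988.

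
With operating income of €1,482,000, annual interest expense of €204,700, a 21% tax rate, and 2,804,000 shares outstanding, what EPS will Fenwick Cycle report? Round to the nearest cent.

Interest = €204,700.00, so EBT = €1,482,000 − €204,700.00 = €1,277,300.00.
Net income = €1,277,300.00 × (1 − 0.21) = €1,009,067.00.
EPS = €1,009,067.00 ÷ 2,804,000 = €0.36.

€0.36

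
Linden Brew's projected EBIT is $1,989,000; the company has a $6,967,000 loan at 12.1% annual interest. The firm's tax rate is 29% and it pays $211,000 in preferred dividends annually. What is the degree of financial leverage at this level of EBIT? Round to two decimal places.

2.34

Annual interest charges come to $843,007.00.
Pre-tax preferred-dividend burden = $211,000 ÷ (1 − 0.29) = $297,183.10.
DFL = EBIT ÷ [EBIT − I − D_p/(1−t)] = $1,989,000 ÷ [$1,989,000 − $843,007.00 − $297,183.10] = $1,989,000 ÷ $848,809.90 = 2.3433.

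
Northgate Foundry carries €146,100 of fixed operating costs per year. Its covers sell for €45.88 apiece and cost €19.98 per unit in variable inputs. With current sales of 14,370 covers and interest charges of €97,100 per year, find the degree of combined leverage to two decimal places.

2.89

At 14,370 units, contribution = 14,370 × €25.90 = €372,183.00.
EBIT = €372,183.00 − €146,100 = €226,083.00. Interest = €97,100.00, so EBIT − I = €128,983.00.
Degree of total leverage = total CM / (EBIT − interest) = €372,183.00 / €128,983.00 = 2.8855.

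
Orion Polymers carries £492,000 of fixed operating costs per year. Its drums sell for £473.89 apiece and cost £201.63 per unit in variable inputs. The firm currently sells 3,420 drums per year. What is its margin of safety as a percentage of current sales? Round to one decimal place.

Contribution margin per unit = £473.89 − £201.63 = £272.26. Break-even units = £492,000 ÷ £272.26 = 1,807.10; break-even revenue = 1,807.10 × £473.89 = £856,364.80.
Actual sales revenue = 3,420 × £473.89 = £1,620,703.80.
Margin of safety = (£1,620,703.80 − £856,364.80) ÷ £1,620,703.80 = 47.2%.

47.2%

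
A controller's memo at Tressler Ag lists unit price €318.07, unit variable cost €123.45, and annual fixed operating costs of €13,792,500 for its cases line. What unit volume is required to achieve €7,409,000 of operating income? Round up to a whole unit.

Contribution margin per unit = €318.07 − €123.45 = €194.62.
Units = (FC + target) / CM = (€13,792,500 + €7,409,000) / €194.62 = 108,937.93, so 108,938 cases.

108,938 cases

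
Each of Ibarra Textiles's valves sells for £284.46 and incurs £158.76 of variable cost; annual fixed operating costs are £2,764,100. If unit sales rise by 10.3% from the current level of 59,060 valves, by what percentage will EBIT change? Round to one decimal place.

Total contribution margin = 59,060 × £125.70 = £7,423,842.00.
Subtracting fixed costs: EBIT = £7,423,842.00 − £2,764,100 = £4,659,742.00.
Degree of operating leverage = £7,423,842.00 / £4,659,742.00 = 1.5932.
So EBIT moves 1.5932 × (+10.3%) = +16.4%.

+16.4%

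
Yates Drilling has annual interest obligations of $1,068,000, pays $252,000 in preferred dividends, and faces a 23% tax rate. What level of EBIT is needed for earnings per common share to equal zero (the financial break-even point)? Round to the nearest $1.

$1,395,273

Grossing the preferred dividend up to pre-tax terms: $252,000 / (1 − 0.23) = $327,272.73.
EPS = 0 when EBIT covers interest plus the pre-tax preferred burden: $1,068,000 + $327,272.73 = $1,395,272.73.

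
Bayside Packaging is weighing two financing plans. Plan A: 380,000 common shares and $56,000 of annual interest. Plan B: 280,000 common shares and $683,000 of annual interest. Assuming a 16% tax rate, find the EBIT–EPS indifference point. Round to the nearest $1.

$2,438,600

Set EPS_A = EPS_B: (EBIT − $56,000)(1 − 0.16) ÷ 380,000 = (EBIT − $683,000)(1 − 0.16) ÷ 280,000.
The (1 − t) factor cancels: (EBIT − 56,000) × 280,000 = (EBIT − 683,000) × 380,000.
Solving, EBIT = (683,000·380,000 − 56,000·280,000) / (380,000 − 280,000) = 243,860,000,000 / 100,000 = 2,438,600.00.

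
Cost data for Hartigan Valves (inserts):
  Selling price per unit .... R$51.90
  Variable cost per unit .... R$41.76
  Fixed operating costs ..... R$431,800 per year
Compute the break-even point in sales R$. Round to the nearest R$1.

R$2,210,101

Contribution margin per unit = R$51.90 − R$41.76 = R$10.14, a CM ratio of R$10.14 ÷ R$51.90 = 0.1954.
Break-even sales = FC ÷ CM ratio = R$431,800 × R$51.90 / R$10.14 = R$2,210,101.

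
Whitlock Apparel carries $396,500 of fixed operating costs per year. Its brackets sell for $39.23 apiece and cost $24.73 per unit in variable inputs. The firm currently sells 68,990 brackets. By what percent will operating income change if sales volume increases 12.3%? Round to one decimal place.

+20.4%

Contribution at this volume is 68,990 × $14.50 = $1,000,355.00.
EBIT = $1,000,355.00 − $396,500 = $603,855.00.
Degree of operating leverage = $1,000,355.00 / $603,855.00 = 1.6566.
Operating income changes by 1.6566 × +12.3% = +20.4%.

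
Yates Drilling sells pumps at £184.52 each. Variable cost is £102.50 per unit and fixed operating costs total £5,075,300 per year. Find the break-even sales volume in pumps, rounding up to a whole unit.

61,879 pumps

Each unit contributes £184.52 − £102.50 = £82.02.
Break-even volume = fixed costs ÷ CM per unit = £5,075,300 ÷ £82.02 = 61,878.81, so 61,879 pumps.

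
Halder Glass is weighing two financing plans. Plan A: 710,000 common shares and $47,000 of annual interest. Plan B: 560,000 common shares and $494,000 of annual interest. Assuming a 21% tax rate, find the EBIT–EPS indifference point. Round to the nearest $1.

$2,162,800

Set EPS_A = EPS_B: (EBIT − $47,000)(1 − 0.21) ÷ 710,000 = (EBIT − $494,000)(1 − 0.21) ÷ 560,000.
Cancelling (1 − t) and cross-multiplying: 560,000·(EBIT − 47,000) = 710,000·(EBIT − 494,000).
Solving, EBIT = (494,000·710,000 − 47,000·560,000) / (710,000 − 560,000) = 324,420,000,000 / 150,000 = 2,162,800.00.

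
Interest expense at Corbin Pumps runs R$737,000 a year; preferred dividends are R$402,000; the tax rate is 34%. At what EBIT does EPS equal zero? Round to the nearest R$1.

Preferred dividends are paid after tax, so their pre-tax equivalent is R$402,000 ÷ (1 − 0.34) = R$609,090.91.
Financial break-even EBIT = interest + D_p ÷ (1 − t) = R$737,000 + R$609,090.91 = R$1,346,090.91.

R$1,346,091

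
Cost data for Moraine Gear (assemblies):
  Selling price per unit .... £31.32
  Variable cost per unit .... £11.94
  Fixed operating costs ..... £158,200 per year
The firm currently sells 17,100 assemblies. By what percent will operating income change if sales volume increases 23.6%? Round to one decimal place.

+45.2%

Contribution at this volume is 17,100 × £19.38 = £331,398.00.
Subtracting fixed costs: EBIT = £331,398.00 − £158,200 = £173,198.00.
DOL = contribution ÷ EBIT = £331,398.00 ÷ £173,198.00 = 1.9134.
Operating income changes by 1.9134 × +23.6% = +45.2%.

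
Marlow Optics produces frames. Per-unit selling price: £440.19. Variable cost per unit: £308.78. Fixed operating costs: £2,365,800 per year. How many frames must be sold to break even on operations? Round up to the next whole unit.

18,004 frames

Unit CM = price − variable cost = £440.19 − £308.78 = £131.41.
Break-even Q = £2,365,800 / £131.41 = 18,003.20 → 18,004 frames.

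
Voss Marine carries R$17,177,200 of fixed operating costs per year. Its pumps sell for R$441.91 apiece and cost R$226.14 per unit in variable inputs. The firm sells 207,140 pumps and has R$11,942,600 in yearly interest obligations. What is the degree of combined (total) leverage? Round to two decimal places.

2.87

At 207,140 units, contribution = 207,140 × R$215.77 = R$44,694,597.80.
Subtracting fixed costs: EBIT = R$44,694,597.80 − R$17,177,200 = R$27,517,397.80. Interest = R$11,942,600.00.
DOL = R$44,694,597.80 ÷ R$27,517,397.80 = 1.6242; DFL = R$27,517,397.80 ÷ R$15,574,797.80 = 1.7668.
Combined leverage = 1.6242 × 1.7668 = 2.8696.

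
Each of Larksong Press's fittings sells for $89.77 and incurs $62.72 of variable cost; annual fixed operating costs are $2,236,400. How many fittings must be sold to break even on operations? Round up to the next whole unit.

82,677 fittings

Unit CM = price − variable cost = $89.77 − $62.72 = $27.05.
Break-even Q = $2,236,400 / $27.05 = 82,676.52 → 82,677 fittings.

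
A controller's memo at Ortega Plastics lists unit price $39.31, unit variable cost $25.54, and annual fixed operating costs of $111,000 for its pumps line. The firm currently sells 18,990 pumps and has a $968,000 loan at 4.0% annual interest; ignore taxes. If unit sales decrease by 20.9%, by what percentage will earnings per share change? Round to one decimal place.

-48.9%

Total contribution margin = 18,990 × $13.77 = $261,492.30.
Operating income = contribution − fixed costs = $261,492.30 − $111,000 = $150,492.30.
Interest = $38,720.00, so EBIT − I = $111,772.30.
Degree of combined leverage = contribution ÷ (EBIT − I) = $261,492.30 ÷ $111,772.30 = 2.3395.
%ΔEPS = DCL × %ΔSales = 2.3395 × -20.9% = -48.9%.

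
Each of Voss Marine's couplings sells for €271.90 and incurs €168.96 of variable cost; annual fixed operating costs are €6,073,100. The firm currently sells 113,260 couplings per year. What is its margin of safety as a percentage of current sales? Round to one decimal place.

Contribution margin per unit = €271.90 − €168.96 = €102.94. Break-even units = €6,073,100 ÷ €102.94 = 58,996.50; break-even revenue = 58,996.50 × €271.90 = €16,041,149.12.
Actual sales revenue = 113,260 × €271.90 = €30,795,394.00.
Margin of safety = (€30,795,394.00 − €16,041,149.12) ÷ €30,795,394.00 = 47.9%.

47.9%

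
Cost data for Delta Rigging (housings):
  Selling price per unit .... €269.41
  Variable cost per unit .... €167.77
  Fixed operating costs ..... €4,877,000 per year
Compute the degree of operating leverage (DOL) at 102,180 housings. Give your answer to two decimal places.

At 102,180 units, contribution = 102,180 × €101.64 = €10,385,575.20.
Subtracting fixed costs: EBIT = €10,385,575.20 − €4,877,000 = €5,508,575.20.
Degree of operating leverage = €10,385,575.20 / €5,508,575.20 = 1.8853.

1.89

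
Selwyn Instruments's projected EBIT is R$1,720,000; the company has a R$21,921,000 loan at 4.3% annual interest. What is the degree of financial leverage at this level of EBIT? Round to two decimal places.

2.21

Interest = R$942,603.00.
Degree of financial leverage = EBIT / (EBIT − interest) = R$1,720,000 / R$777,397.00 = 2.2125.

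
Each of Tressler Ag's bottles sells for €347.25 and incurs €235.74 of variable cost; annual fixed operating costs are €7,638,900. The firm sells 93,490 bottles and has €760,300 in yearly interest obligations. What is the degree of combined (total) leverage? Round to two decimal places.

5.15

At 93,490 units, contribution = 93,490 × €111.51 = €10,425,069.90.
EBIT = €10,425,069.90 − €7,638,900 = €2,786,169.90. Interest = €760,300.00.
DOL = €10,425,069.90 ÷ €2,786,169.90 = 3.7417; DFL = €2,786,169.90 ÷ €2,025,869.90 = 1.3753.
Combined leverage = 3.7417 × 1.3753 = 5.1460.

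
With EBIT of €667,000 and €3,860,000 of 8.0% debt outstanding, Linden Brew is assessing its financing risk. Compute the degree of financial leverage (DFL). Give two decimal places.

Interest = €308,800.00.
Degree of financial leverage = EBIT / (EBIT − interest) = €667,000 / €358,200.00 = 1.8621.

1.86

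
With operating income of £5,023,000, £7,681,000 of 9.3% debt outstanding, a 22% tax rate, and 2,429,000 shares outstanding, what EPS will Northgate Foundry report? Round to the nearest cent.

£1.38

Interest = £714,333.00, so EBT = £5,023,000 − £714,333.00 = £4,308,667.00.
After tax at 22%: net income = £4,308,667.00 × 0.78 = £3,360,760.26.
Per share: £3,360,760.26 / 2,429,000 shares = £1.38.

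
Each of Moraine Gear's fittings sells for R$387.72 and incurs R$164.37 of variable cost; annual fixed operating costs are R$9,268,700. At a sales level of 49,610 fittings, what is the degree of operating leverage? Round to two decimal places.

At 49,610 units, contribution = 49,610 × R$223.35 = R$11,080,393.50.
Operating income = contribution − fixed costs = R$11,080,393.50 − R$9,268,700 = R$1,811,693.50.
Degree of operating leverage = R$11,080,393.50 / R$1,811,693.50 = 6.1160.

6.12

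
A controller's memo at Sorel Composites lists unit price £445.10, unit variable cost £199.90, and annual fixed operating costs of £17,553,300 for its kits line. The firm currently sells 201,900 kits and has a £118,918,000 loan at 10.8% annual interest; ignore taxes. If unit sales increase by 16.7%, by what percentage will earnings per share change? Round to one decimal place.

+43.3%

Contribution at this volume is 201,900 × £245.20 = £49,505,880.00.
Subtracting fixed costs: EBIT = £49,505,880.00 − £17,553,300 = £31,952,580.00.
Interest = £12,843,144.00, so EBIT − I = £19,109,436.00.
Degree of combined leverage = contribution ÷ (EBIT − I) = £49,505,880.00 ÷ £19,109,436.00 = 2.5907.
EPS therefore changes by 2.5907 × (+16.7%) = +43.3%.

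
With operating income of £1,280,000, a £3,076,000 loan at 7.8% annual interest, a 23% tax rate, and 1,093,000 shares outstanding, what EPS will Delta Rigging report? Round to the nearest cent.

£0.73

Pre-tax income = £1,280,000 − £239,928.00 = £1,040,072.00.
After tax at 23%: net income = £1,040,072.00 × 0.77 = £800,855.44.
Per share: £800,855.44 / 1,093,000 shares = £0.73.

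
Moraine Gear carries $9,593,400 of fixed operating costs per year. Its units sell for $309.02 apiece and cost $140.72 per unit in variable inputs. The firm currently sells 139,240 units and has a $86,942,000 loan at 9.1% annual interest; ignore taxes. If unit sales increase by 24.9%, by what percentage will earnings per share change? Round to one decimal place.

+98.4%

At 139,240 units, contribution = 139,240 × $168.30 = $23,434,092.00.
EBIT = $23,434,092.00 − $9,593,400 = $13,840,692.00.
Interest = $7,911,722.00, so EBIT − I = $5,928,970.00.
DCL = total CM / (EBIT − I) = $23,434,092.00 / $5,928,970.00 = 3.9525.
%ΔEPS = DCL × %ΔSales = 3.9525 × +24.9% = +98.4%.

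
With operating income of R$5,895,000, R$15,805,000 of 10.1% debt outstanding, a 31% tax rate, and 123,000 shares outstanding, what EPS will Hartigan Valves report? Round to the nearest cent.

R$24.11

Interest = R$1,596,305.00, so EBT = R$5,895,000 − R$1,596,305.00 = R$4,298,695.00.
Net income = R$4,298,695.00 × (1 − 0.31) = R$2,966,099.55.
EPS = R$2,966,099.55 ÷ 123,000 = R$24.11.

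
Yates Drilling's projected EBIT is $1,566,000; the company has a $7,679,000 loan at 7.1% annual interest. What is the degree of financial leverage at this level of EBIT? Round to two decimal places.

1.53

Interest = $545,209.00.
DFL = EBIT ÷ (EBIT − I) = $1,566,000 ÷ ($1,566,000 − $545,209.00) = $1,566,000 ÷ $1,020,791.00 = 1.5341.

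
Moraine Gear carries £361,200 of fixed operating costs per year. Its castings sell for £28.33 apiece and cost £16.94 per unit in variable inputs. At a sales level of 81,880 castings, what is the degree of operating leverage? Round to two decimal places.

At 81,880 units, contribution = 81,880 × £11.39 = £932,613.20.
EBIT = £932,613.20 − £361,200 = £571,413.20.
So DOL = total CM / EBIT = £932,613.20 / £571,413.20 = 1.6321.

1.63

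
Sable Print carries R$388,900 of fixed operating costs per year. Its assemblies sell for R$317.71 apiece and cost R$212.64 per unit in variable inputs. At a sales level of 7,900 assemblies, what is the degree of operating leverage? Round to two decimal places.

1.88

Contribution at this volume is 7,900 × R$105.07 = R$830,053.00.
Operating income = contribution − fixed costs = R$830,053.00 − R$388,900 = R$441,153.00.
Degree of operating leverage = R$830,053.00 / R$441,153.00 = 1.8816.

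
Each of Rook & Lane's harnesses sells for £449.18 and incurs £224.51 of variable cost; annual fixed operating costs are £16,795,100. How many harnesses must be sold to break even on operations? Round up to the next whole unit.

Each unit contributes £449.18 − £224.51 = £224.67.
Units to break even: £16,795,100 ÷ £224.67 = 74,754.53, rounded up to 74,755.

74,755 harnesses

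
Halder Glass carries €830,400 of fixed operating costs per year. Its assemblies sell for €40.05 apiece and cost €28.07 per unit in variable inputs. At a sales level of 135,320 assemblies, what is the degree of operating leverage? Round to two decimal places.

Contribution at this volume is 135,320 × €11.98 = €1,621,133.60.
Operating income = contribution − fixed costs = €1,621,133.60 − €830,400 = €790,733.60.
So DOL = total CM / EBIT = €1,621,133.60 / €790,733.60 = 2.0502.

2.05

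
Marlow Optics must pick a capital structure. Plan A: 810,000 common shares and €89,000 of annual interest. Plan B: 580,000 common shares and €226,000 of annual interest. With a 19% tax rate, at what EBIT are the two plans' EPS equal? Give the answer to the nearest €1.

At indifference, (EBIT − 89,000)(1 − t)/810,000 = (EBIT − 226,000)(1 − t)/580,000.
Cancelling (1 − t) and cross-multiplying: 580,000·(EBIT − 89,000) = 810,000·(EBIT − 226,000).
EBIT × (810,000 − 580,000) = 226,000 × 810,000 − 89,000 × 580,000 = 131,440,000,000, so EBIT = 131,440,000,000 ÷ 230,000 = 571,478.26.

€571,478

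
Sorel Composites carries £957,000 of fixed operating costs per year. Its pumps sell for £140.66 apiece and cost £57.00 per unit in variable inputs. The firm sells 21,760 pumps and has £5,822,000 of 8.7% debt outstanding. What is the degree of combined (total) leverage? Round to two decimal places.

5.10

Total contribution margin = 21,760 × £83.66 = £1,820,441.60.
Operating income = contribution − fixed costs = £1,820,441.60 − £957,000 = £863,441.60. Interest = £506,514.00.
DOL = £1,820,441.60 ÷ £863,441.60 = 2.1084; DFL = £863,441.60 ÷ £356,927.60 = 2.4191.
Combined leverage = 2.1084 × 2.4191 = 5.1004.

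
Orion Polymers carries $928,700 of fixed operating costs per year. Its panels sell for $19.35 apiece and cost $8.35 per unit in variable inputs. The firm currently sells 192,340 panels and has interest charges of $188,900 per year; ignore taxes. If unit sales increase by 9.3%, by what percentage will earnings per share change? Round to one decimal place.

Contribution at this volume is 192,340 × $11.00 = $2,115,740.00.
Operating income = contribution − fixed costs = $2,115,740.00 − $928,700 = $1,187,040.00.
After interest of $188,900.00, pre-tax earnings = $998,140.00.
Degree of combined leverage = contribution ÷ (EBIT − I) = $2,115,740.00 ÷ $998,140.00 = 2.1197.
%ΔEPS = DCL × %ΔSales = 2.1197 × +9.3% = +19.7%.

+19.7%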